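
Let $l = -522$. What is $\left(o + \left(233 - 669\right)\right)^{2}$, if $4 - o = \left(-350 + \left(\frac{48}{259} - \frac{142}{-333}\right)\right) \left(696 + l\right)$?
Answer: $\frac{2199697047261184}{603729} \approx 3.6435 \cdot 10^{9}$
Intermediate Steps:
$o = \frac{47239700}{777}$ ($o = 4 - \left(-350 + \left(\frac{48}{259} - \frac{142}{-333}\right)\right) \left(696 - 522\right) = 4 - \left(-350 + \left(48 \cdot \frac{1}{259} - - \frac{142}{333}\right)\right) 174 = 4 - \left(-350 + \left(\frac{48}{259} + \frac{142}{333}\right)\right) 174 = 4 - \left(-350 + \frac{1426}{2331}\right) 174 = 4 - \left(- \frac{814424}{2331}\right) 174 = 4 - - \frac{47236592}{777} = 4 + \frac{47236592}{777} = \frac{47239700}{777} \approx 60798.0$)
$\left(o + \left(233 - 669\right)\right)^{2} = \left(\frac{47239700}{777} + \left(233 - 669\right)\right)^{2} = \left(\frac{47239700}{777} - 436\right)^{2} = \left(\frac{46900928}{777}\right)^{2} = \frac{2199697047261184}{603729}$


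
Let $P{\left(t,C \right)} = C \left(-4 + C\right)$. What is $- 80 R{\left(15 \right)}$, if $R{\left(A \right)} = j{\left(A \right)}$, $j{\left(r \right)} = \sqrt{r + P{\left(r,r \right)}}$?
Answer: $- 480 \sqrt{5} \approx -1073.3$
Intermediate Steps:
$j{\left(r \right)} = \sqrt{r + r \left(-4 + r\right)}$
$R{\left(A \right)} = \sqrt{A \left(-3 + A\right)}$
$- 80 R{\left(15 \right)} = - 80 \sqrt{15 \left(-3 + 15\right)} = - 80 \sqrt{15 \cdot 12} = - 80 \sqrt{180} = - 80 \cdot 6 \sqrt{5} = - 480 \sqrt{5}$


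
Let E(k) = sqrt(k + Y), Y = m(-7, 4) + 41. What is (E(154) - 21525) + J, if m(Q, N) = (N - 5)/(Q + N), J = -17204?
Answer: -38729 + sqrt(1758)/3 ≈ -38715.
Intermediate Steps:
m(Q, N) = (-5 + N)/(N + Q)
Y = 124/3 (Y = (-5 + 4)/(4 - 7) + 41 = -1/(-3) + 41 = -1/3*(-1) + 41 = 1/3 + 41 = 124/3 ≈ 41.333)
E(k) = sqrt(124/3 + k) (E(k) = sqrt(k + 124/3) = sqrt(124/3 + k))
(E(154) - 21525) + J = (sqrt(372 + 9*154)/3 - 21525) - 17204 = (sqrt(372 + 1386)/3 - 21525) - 17204 = (sqrt(1758)/3 - 21525) - 17204 = (-21525 + sqrt(1758)/3) - 17204 = -38729 + sqrt(1758)/3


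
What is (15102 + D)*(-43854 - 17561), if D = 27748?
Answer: -2631632750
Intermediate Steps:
(15102 + D)*(-43854 - 17561) = (15102 + 27748)*(-43854 - 17561) = 42850*(-61415) = -2631632750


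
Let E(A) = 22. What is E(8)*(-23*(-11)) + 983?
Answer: 6549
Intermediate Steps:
E(8)*(-23*(-11)) + 983 = 22*(-23*(-11)) + 983 = 22*253 + 983 = 5566 + 983 = 6549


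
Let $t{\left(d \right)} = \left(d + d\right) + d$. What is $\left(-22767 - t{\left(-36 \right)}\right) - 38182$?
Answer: $-60841$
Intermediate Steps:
$t{\left(d \right)} = 3 d$ ($t{\left(d \right)} = 2 d + d = 3 d$)
$\left(-22767 - t{\left(-36 \right)}\right) - 38182 = \left(-22767 - 3 \left(-36\right)\right) - 38182 = \left(-22767 - -108\right) - 38182 = \left(-22767 + 108\right) - 38182 = -22659 - 38182 = -60841$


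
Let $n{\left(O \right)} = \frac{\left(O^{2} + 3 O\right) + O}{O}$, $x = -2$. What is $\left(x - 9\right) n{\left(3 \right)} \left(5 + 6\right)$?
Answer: $-847$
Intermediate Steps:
$n{\left(O \right)} = \frac{O^{2} + 4 O}{O}$
$\left(x - 9\right) n{\left(3 \right)} \left(5 + 6\right) = \left(-2 - 9\right) \left(4 + 3\right) \left(5 + 6\right) = - 11 \cdot 7 \cdot 11 = \left(-11\right) 77 = -847$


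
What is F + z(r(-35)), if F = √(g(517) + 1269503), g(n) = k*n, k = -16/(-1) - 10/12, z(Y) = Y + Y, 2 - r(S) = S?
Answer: 74 + √45984390/6 ≈ 1204.2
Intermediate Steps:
r(S) = 2 - S
z(Y) = 2*Y
k = 91/6 (k = -16*(-1) - 10*1/12 = 16 - ⅚ = 91/6 ≈ 15.167)
g(n) = 91*n/6
F = √45984390/6 (F = √((91/6)*517 + 1269503) = √(47047/6 + 1269503) = √(7664065/6) = √45984390/6 ≈ 1130.2)
F + z(r(-35)) = √45984390/6 + 2*(2 - 1*(-35)) = √45984390/6 + 2*(2 + 35) = √45984390/6 + 2*37 = √45984390/6 + 74 = 74 + √45984390/6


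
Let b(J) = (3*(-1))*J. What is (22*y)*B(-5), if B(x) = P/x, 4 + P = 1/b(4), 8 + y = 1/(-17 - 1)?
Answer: -15631/108 ≈ -144.73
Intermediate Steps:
b(J) = -3*J
y = -145/18 (y = -8 + 1/(-17 - 1) = -8 + 1/(-18) = -8 - 1/18 = -145/18 ≈ -8.0556)
P = -49/12 (P = -4 + 1/(-3*4) = -4 + 1/(-12) = -4 + 1*(-1/12) = -4 - 1/12 = -49/12 ≈ -4.0833)
B(x) = -49/(12*x)
(22*y)*B(-5) = (22*(-145/18))*(-49/12/(-5)) = -(-78155)*(-1)/(108*5) = -1595/9*49/60 = -15631/108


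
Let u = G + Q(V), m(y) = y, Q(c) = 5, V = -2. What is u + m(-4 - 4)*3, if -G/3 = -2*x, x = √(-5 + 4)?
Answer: -19 + 6*I ≈ -19.0 + 6.0*I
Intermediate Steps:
x = I (x = √(-1) = I ≈ 1.0*I)
G = 6*I (G = -(-6)*I = 6*I ≈ 6.0*I)
u = 5 + 6*I (u = 6*I + 5 = 5 + 6*I ≈ 5.0 + 6.0*I)
u + m(-4 - 4)*3 = (5 + 6*I) + (-4 - 4)*3 = (5 + 6*I) - 8*3 = (5 + 6*I) - 24 = -19 + 6*I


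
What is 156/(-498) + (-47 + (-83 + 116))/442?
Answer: -6327/18343 ≈ -0.34493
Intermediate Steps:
156/(-498) + (-47 + (-83 + 116))/442 = 156*(-1/498) + (-47 + 33)*(1/442) = -26/83 - 14*1/442 = -26/83 - 7/221 = -6327/18343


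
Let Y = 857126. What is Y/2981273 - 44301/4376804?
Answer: 3619399130131/13048447591492 ≈ 0.27738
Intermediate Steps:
Y/2981273 - 44301/4376804 = 857126/2981273 - 44301/4376804 = 3619399130131/13048447591492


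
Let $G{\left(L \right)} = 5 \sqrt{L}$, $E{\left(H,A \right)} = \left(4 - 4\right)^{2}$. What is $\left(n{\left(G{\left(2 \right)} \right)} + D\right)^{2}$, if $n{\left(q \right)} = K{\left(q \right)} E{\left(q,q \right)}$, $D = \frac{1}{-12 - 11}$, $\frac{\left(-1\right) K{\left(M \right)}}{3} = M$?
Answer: $\frac{1}{529} \approx 0.0018904$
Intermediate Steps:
$E{\left(H,A \right)} = 0$ ($E{\left(H,A \right)} = 0^{2} = 0$)
$K{\left(M \right)} = - 3 M$
$D = - \frac{1}{23}$ ($D = \frac{1}{-23} = - \frac{1}{23} \approx -0.043478$)
$n{\left(q \right)} = 0$ ($n{\left(q \right)} = - 3 q 0 = 0$)
$\left(n{\left(G{\left(2 \right)} \right)} + D\right)^{2} = \left(0 - \frac{1}{23}\right)^{2} = \left(- \frac{1}{23}\right)^{2} = \frac{1}{529}$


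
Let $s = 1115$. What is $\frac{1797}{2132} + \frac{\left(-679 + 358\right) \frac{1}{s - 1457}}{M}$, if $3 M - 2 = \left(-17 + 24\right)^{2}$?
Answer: $\frac{1855355}{2065908} \approx 0.89808$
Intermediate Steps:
$M = 17$ ($M = \frac{2}{3} + \frac{\left(-17 + 24\right)^{2}}{3} = \frac{2}{3} + \frac{7^{2}}{3} = \frac{2}{3} + \frac{1}{3} \cdot 49 = \frac{2}{3} + \frac{49}{3} = 17$)
$\frac{1797}{2132} + \frac{\left(-679 + 358\right) \frac{1}{s - 1457}}{M} = \frac{1797}{2132} + \frac{\left(-679 + 358\right) \frac{1}{1115 - 1457}}{17} = 1797 \cdot \frac{1}{2132} + - \frac{321}{-342} \cdot \frac{1}{17} = \frac{1797}{2132} + \left(-321\right) \left(- \frac{1}{342}\right) \frac{1}{17} = \frac{1797}{2132} + \frac{107}{114} \cdot \frac{1}{17} = \frac{1797}{2132} + \frac{107}{1938} = \frac{1855355}{2065908}$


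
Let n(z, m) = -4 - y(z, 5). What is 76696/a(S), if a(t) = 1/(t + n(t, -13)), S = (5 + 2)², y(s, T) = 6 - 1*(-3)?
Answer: 2761056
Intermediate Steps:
y(s, T) = 9 (y(s, T) = 6 + 3 = 9)
n(z, m) = -13 (n(z, m) = -4 - 1*9 = -4 - 9 = -13)
S = 49 (S = 7² = 49)
a(t) = 1/(-13 + t) (a(t) = 1/(t - 13) = 1/(-13 + t))
76696/a(S) = 76696/(1/(-13 + 49)) = 76696/(1/36) = 76696*36 = 2761056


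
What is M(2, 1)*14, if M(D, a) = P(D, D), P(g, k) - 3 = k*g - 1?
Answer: 84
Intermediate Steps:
P(g, k) = 2 + g*k (P(g, k) = 3 + (k*g - 1) = 3 + (g*k - 1) = 3 + (-1 + g*k) = 2 + g*k)
M(D, a) = 2 + D² (M(D, a) = 2 + D*D = 2 + D²)
M(2, 1)*14 = (2 + 2²)*14 = (2 + 4)*14 = 6*14 = 84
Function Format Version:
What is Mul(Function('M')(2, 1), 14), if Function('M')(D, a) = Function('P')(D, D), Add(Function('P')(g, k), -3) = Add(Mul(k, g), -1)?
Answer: 84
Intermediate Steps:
Function('P')(g, k) = Add(2, Mul(g, k)) (Function('P')(g, k) = Add(3, Add(Mul(k, g), -1)) = Add(3, Add(Mul(g, k), -1)) = Add(3, Add(-1, Mul(g, k))) = Add(2, Mul(g, k)))
Function('M')(D, a) = Add(2, Pow(D, 2)) (Function('M')(D, a) = Add(2, Mul(D, D)) = Add(2, Pow(D, 2)))
Mul(Function('M')(2, 1), 14) = Mul(Add(2, Pow(2, 2)), 14) = Mul(Add(2, 4), 14) = Mul(6, 14) = 84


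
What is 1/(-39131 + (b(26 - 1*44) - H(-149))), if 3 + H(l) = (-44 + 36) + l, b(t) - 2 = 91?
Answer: -1/38878 ≈ -2.5721e-5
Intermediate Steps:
b(t) = 93 (b(t) = 2 + 91 = 93)
H(l) = -11 + l (H(l) = -3 + ((-44 + 36) + l) = -3 + (-8 + l) = -11 + l)
1/(-39131 + (b(26 - 1*44) - H(-149))) = 1/(-39131 + (93 - (-11 - 149))) = 1/(-39131 + (93 - 1*(-160))) = 1/(-39131 + (93 + 160)) = 1/(-39131 + 253) = 1/(-38878) = -1/38878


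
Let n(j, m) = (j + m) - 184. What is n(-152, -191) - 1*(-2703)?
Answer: 2176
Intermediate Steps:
n(j, m) = -184 + j + m
n(-152, -191) - 1*(-2703) = (-184 - 152 - 191) - 1*(-2703) = -527 + 2703 = 2176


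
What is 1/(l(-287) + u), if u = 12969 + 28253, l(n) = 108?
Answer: 1/41330 ≈ 2.4195e-5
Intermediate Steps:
u = 41222
1/(l(-287) + u) = 1/(108 + 41222) = 1/41330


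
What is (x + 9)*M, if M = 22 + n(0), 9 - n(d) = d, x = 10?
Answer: 589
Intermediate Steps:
n(d) = 9 - d
M = 31 (M = 22 + (9 - 1*0) = 22 + (9 + 0) = 22 + 9 = 31)
(x + 9)*M = (10 + 9)*31 = 19*31 = 589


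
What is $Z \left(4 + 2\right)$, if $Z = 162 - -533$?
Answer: $4170$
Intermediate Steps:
$Z = 695$ ($Z = 162 + 533 = 695$)
$Z \left(4 + 2\right) = 695 \left(4 + 2\right) = 695 \cdot 6 = 4170$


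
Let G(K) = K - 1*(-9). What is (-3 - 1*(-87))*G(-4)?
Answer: 420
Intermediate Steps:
G(K) = 9 + K (G(K) = K + 9 = 9 + K)
(-3 - 1*(-87))*G(-4) = (-3 - 1*(-87))*(9 - 4) = (-3 + 87)*5 = 84*5 = 420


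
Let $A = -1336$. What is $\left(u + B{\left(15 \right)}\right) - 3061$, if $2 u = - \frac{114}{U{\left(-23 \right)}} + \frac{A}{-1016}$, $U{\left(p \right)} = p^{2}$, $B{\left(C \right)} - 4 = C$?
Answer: $- \frac{408667507}{134366} \approx -3041.4$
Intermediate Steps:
$B{\left(C \right)} = 4 + C$
$u = \frac{73865}{134366}$ ($u = \frac{- \frac{114}{\left(-23\right)^{2}} - \frac{1336}{-1016}}{2} = \frac{- \frac{114}{529} - - \frac{167}{127}}{2} = \frac{\left(-114\right) \frac{1}{529} + \frac{167}{127}}{2} = \frac{- \frac{114}{529} + \frac{167}{127}}{2} = \frac{1}{2} \cdot \frac{73865}{67183} = \frac{73865}{134366} \approx 0.54973$)
$\left(u + B{\left(15 \right)}\right) - 3061 = \left(\frac{73865}{134366} + \left(4 + 15\right)\right) - 3061 = \left(\frac{73865}{134366} + 19\right) - 3061 = \frac{2626819}{134366} - 3061 = - \frac{408667507}{134366}$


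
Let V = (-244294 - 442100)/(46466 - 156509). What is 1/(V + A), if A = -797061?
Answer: -12227/9745588581 ≈ -1.2546e-6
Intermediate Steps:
V = 76266/12227 (V = -686394/(-110043) = -686394*(-1/110043) = 76266/12227 ≈ 6.2375)
1/(V + A) = 1/(76266/12227 - 797061) = 1/(-9745588581/12227) = -12227/9745588581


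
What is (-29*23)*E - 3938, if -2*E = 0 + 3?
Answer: -5875/2 ≈ -2937.5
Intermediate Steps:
E = -3/2 (E = -(0 + 3)/2 = -½*3 = -3/2 ≈ -1.5000)
(-29*23)*E - 3938 = -29*23*(-3/2) - 3938 = -667*(-3/2) - 3938 = 2001/2 - 3938 = -5875/2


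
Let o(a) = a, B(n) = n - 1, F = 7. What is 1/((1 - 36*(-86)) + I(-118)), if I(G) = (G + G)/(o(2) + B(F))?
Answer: 2/6135 ≈ 0.00032600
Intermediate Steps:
B(n) = -1 + n
I(G) = G/4 (I(G) = (G + G)/(2 + (-1 + 7)) = (2*G)/(2 + 6) = (2*G)/8 = (2*G)*(1/8) = G/4)
1/((1 - 36*(-86)) + I(-118)) = 1/((1 - 36*(-86)) + (1/4)*(-118)) = 1/((1 + 3096) - 59/2) = 1/(3097 - 59/2) = 1/(6135/2) = 2/6135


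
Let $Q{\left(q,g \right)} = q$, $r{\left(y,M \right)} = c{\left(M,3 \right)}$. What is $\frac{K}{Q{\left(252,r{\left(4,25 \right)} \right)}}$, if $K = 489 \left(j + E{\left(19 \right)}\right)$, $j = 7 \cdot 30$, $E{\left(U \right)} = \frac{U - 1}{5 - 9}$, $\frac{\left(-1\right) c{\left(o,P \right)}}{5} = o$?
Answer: $\frac{22331}{56} \approx 398.77$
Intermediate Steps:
$c{\left(o,P \right)} = - 5 o$
$r{\left(y,M \right)} = - 5 M$
$E{\left(U \right)} = \frac{1}{4} - \frac{U}{4}$ ($E{\left(U \right)} = \frac{-1 + U}{-4} = \left(-1 + U\right) \left(- \frac{1}{4}\right) = \frac{1}{4} - \frac{U}{4}$)
$j = 210$
$K = \frac{200979}{2}$ ($K = 489 \left(210 + \left(\frac{1}{4} - \frac{19}{4}\right)\right) = 489 \left(210 - \frac{9}{2}\right) = 489 \cdot \frac{411}{2} = \frac{200979}{2} \approx 1.0049 \cdot 10^{5}$)
$\frac{K}{Q{\left(252,r{\left(4,25 \right)} \right)}} = \frac{200979}{2 \cdot 252} = \frac{200979}{2} \cdot \frac{1}{252} = \frac{22331}{56}$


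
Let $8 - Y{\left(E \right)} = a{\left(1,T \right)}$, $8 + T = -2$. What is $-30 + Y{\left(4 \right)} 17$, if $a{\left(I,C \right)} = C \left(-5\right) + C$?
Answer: $-574$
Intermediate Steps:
$T = -10$ ($T = -8 - 2 = -10$)
$a{\left(I,C \right)} = - 4 C$ ($a{\left(I,C \right)} = - 5 C + C = - 4 C$)
$Y{\left(E \right)} = -32$ ($Y{\left(E \right)} = 8 - \left(-4\right) \left(-10\right) = 8 - 40 = -32$)
$-30 + Y{\left(4 \right)} 17 = -30 - 544 = -574$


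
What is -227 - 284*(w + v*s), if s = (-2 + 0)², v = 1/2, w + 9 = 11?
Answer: -1363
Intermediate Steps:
w = 2 (w = -9 + 11 = 2)
v = ½ ≈ 0.50000
s = 4 (s = (-2)² = 4)
-227 - 284*(w + v*s) = -227 - 284*(2 + (½)*4) = -227 - 284*(2 + 2) = -227 - 284*4 = -227 - 1136 = -1363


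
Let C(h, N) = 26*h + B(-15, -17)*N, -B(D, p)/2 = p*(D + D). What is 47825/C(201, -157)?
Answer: 47825/165366 ≈ 0.28921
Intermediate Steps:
B(D, p) = -4*D*p (B(D, p) = -2*p*(D + D) = -2*p*2*D = -4*D*p)
C(h, N) = -1020*N + 26*h (C(h, N) = 26*h + (-4*(-15)*(-17))*N = 26*h - 1020*N = -1020*N + 26*h)
47825/C(201, -157) = 47825/(-1020*(-157) + 26*201) = 47825/(160140 + 5226) = 47825/165366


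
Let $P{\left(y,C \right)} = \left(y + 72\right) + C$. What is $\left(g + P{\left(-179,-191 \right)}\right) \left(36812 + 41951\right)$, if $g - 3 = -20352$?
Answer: $-1626219661$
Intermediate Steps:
$g = -20349$ ($g = 3 - 20352 = -20349$)
$P{\left(y,C \right)} = 72 + C + y$ ($P{\left(y,C \right)} = \left(72 + y\right) + C = 72 + C + y$)
$\left(g + P{\left(-179,-191 \right)}\right) \left(36812 + 41951\right) = \left(-20349 - 298\right) \left(36812 + 41951\right) = \left(-20349 - 298\right) 78763 = \left(-20647\right) 78763 = -1626219661$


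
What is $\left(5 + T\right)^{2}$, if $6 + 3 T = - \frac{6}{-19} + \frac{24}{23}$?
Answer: $\frac{2277081}{190969} \approx 11.924$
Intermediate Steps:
$T = - \frac{676}{437}$ ($T = -2 + \frac{- \frac{6}{-19} + \frac{24}{23}}{3} = -2 + \frac{\left(-6\right) \left(- \frac{1}{19}\right) + 24 \cdot \frac{1}{23}}{3} = -2 + \frac{\frac{6}{19} + \frac{24}{23}}{3} = -2 + \frac{1}{3} \cdot \frac{594}{437} = -2 + \frac{198}{437} = - \frac{676}{437} \approx -1.5469$)
$\left(5 + T\right)^{2} = \left(5 - \frac{676}{437}\right)^{2} = \left(\frac{1509}{437}\right)^{2} = \frac{2277081}{190969}$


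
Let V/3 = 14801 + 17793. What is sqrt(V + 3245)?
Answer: sqrt(101027) ≈ 317.85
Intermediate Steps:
V = 97782 (V = 3*(14801 + 17793) = 3*32594 = 97782)
sqrt(V + 3245) = sqrt(97782 + 3245) = sqrt(101027)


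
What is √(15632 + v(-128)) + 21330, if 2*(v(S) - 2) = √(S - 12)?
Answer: 21330 + √(15634 + I*√35) ≈ 21455.0 + 0.023658*I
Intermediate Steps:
v(S) = 2 + √(-12 + S)/2 (v(S) = 2 + √(S - 12)/2 = 2 + √(-12 + S)/2)
√(15632 + v(-128)) + 21330 = √(15632 + (2 + √(-12 - 128)/2)) + 21330 = √(15632 + (2 + √(-140)/2)) + 21330 = √(15632 + (2 + (2*I*√35)/2)) + 21330 = √(15632 + (2 + I*√35)) + 21330 = √(15634 + I*√35) + 21330 = 21330 + √(15634 + I*√35)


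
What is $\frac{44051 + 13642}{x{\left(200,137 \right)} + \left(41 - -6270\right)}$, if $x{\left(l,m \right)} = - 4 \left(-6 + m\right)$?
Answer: $\frac{19231}{1929} \approx 9.9694$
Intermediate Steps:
$x{\left(l,m \right)} = 24 - 4 m$
$\frac{44051 + 13642}{x{\left(200,137 \right)} + \left(41 - -6270\right)} = \frac{44051 + 13642}{\left(24 - 548\right) + \left(41 - -6270\right)} = \frac{57693}{\left(24 - 548\right) + \left(41 + 6270\right)} = \frac{57693}{-524 + 6311} = \frac{57693}{5787} = 57693 \cdot \frac{1}{5787} = \frac{19231}{1929}$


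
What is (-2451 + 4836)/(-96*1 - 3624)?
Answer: -159/248 ≈ -0.64113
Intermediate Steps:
(-2451 + 4836)/(-96*1 - 3624) = 2385/(-96 - 3624) = 2385/(-3720) = 2385*(-1/3720) = -159/248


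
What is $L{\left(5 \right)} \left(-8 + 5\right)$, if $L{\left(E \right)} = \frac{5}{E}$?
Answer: $-3$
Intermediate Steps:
$L{\left(5 \right)} \left(-8 + 5\right) = \frac{5}{5} \left(-8 + 5\right) = 5 \cdot \frac{1}{5} \left(-3\right) = 1 \left(-3\right) = -3$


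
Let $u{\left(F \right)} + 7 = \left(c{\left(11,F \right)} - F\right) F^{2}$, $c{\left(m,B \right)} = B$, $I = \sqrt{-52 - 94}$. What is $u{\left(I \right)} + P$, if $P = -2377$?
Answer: $-2384$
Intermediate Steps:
$I = i \sqrt{146}$ ($I = \sqrt{-146} = i \sqrt{146} \approx 12.083 i$)
$u{\left(F \right)} = -7$ ($u{\left(F \right)} = -7 + \left(F - F\right) F^{2} = -7 + 0 F^{2} = -7 + 0 = -7$)
$u{\left(I \right)} + P = -7 - 2377 = -2384$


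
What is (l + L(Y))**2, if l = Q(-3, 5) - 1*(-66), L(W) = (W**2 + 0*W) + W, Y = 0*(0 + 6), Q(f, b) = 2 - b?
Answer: 3969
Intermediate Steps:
Y = 0 (Y = 0*6 = 0)
L(W) = W + W**2 (L(W) = (W**2 + 0) + W = W**2 + W = W + W**2)
l = 63 (l = (2 - 1*5) - 1*(-66) = (2 - 5) + 66 = -3 + 66 = 63)
(l + L(Y))**2 = (63 + 0*(1 + 0))**2 = (63 + 0*1)**2 = (63 + 0)**2 = 63**2 = 3969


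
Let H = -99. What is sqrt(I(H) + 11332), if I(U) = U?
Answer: sqrt(11233) ≈ 105.99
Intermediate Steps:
sqrt(I(H) + 11332) = sqrt(-99 + 11332) = sqrt(11233)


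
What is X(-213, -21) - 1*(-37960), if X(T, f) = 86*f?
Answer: 36154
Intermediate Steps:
X(-213, -21) - 1*(-37960) = 86*(-21) - 1*(-37960) = -1806 + 37960 = 36154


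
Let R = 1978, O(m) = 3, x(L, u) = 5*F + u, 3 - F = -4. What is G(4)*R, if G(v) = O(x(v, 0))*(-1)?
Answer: -5934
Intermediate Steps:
F = 7 (F = 3 - 1*(-4) = 3 + 4 = 7)
x(L, u) = 35 + u (x(L, u) = 5*7 + u = 35 + u)
G(v) = -3 (G(v) = 3*(-1) = -3)
G(4)*R = -3*1978 = -5934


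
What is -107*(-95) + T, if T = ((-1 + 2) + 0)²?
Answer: 10166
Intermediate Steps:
T = 1 (T = (1 + 0)² = 1² = 1)
-107*(-95) + T = -107*(-95) + 1 = 10165 + 1 = 10166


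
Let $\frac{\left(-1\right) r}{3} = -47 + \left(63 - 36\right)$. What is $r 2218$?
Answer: $133080$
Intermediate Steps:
$r = 60$ ($r = - 3 \left(-47 + \left(63 - 36\right)\right) = - 3 \left(-47 + 27\right) = \left(-3\right) \left(-20\right) = 60$)
$r 2218 = 60 \cdot 2218 = 133080$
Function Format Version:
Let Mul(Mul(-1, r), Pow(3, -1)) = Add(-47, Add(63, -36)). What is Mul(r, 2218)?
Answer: 133080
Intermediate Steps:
r = 60 (r = Mul(-3, Add(-47, Add(63, -36))) = Mul(-3, Add(-47, 27)) = Mul(-3, -20) = 60)
Mul(r, 2218) = Mul(60, 2218) = 133080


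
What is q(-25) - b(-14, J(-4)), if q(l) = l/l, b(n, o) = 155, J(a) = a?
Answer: -154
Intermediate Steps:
q(l) = 1
q(-25) - b(-14, J(-4)) = 1 - 1*155 = 1 - 155 = -154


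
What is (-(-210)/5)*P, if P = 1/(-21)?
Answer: -2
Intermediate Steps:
P = -1/21 ≈ -0.047619
(-(-210)/5)*P = -(-210)/5*(-1/21) = -15*(-14/5)*(-1/21) = 42*(-1/21) = -2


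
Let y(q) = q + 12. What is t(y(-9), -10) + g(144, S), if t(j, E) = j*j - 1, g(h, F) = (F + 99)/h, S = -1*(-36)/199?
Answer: 27665/3184 ≈ 8.6888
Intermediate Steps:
y(q) = 12 + q
S = 36/199 (S = 36*(1/199) = 36/199 ≈ 0.18090)
g(h, F) = (99 + F)/h
t(j, E) = -1 + j**2 (t(j, E) = j**2 - 1 = -1 + j**2)
t(y(-9), -10) + g(144, S) = (-1 + (12 - 9)**2) + (99 + 36/199)/144 = (-1 + 3**2) + (1/144)*(19737/199) = (-1 + 9) + 2193/3184 = 8 + 2193/3184 = 27665/3184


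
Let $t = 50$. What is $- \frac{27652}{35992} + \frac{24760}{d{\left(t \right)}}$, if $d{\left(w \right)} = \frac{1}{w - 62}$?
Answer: $- \frac{2673492673}{8998} \approx -2.9712 \cdot 10^{5}$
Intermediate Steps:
$d{\left(w \right)} = \frac{1}{-62 + w}$
$- \frac{27652}{35992} + \frac{24760}{d{\left(t \right)}} = - \frac{27652}{35992} + \frac{24760}{\frac{1}{-62 + 50}} = \left(-27652\right) \frac{1}{35992} + \frac{24760}{\frac{1}{-12}} = - \frac{6913}{8998} + \frac{24760}{- \frac{1}{12}} = - \frac{6913}{8998} + 24760 \left(-12\right) = - \frac{6913}{8998} - 297120 = - \frac{2673492673}{8998}$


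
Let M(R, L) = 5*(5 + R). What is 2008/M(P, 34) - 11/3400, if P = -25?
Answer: -68283/3400 ≈ -20.083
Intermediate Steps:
M(R, L) = 25 + 5*R
2008/M(P, 34) - 11/3400 = 2008/(25 + 5*(-25)) - 11/3400 = 2008/(25 - 125) - 11*1/3400 = 2008/(-100) - 11/3400 = 2008*(-1/100) - 11/3400 = -502/25 - 11/3400 = -68283/3400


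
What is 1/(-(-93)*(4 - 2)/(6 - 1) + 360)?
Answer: 5/1986 ≈ 0.0025176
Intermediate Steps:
1/(-(-93)*(4 - 2)/(6 - 1) + 360) = 1/(-(-93)*2/5 + 360) = 1/(-31*(-6/5) + 360) = 1/(186/5 + 360) = 1/(1986/5) = 5/1986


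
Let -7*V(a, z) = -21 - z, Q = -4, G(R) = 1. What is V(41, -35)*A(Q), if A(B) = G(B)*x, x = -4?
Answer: 8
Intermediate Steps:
V(a, z) = 3 + z/7 (V(a, z) = -(-21 - z)/7 = 3 + z/7)
A(B) = -4 (A(B) = 1*(-4) = -4)
V(41, -35)*A(Q) = (3 + (⅐)*(-35))*(-4) = (3 - 5)*(-4) = -2*(-4) = 8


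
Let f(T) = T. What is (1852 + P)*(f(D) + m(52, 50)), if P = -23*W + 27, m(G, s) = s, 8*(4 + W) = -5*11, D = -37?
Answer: 221429/8 ≈ 27679.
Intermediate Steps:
W = -87/8 (W = -4 + (-5*11)/8 = -4 + (1/8)*(-55) = -4 - 55/8 = -87/8 ≈ -10.875)
P = 2217/8 (P = -23*(-87/8) + 27 = 2001/8 + 27 = 2217/8 ≈ 277.13)
(1852 + P)*(f(D) + m(52, 50)) = (1852 + 2217/8)*(-37 + 50) = (17033/8)*13 = 221429/8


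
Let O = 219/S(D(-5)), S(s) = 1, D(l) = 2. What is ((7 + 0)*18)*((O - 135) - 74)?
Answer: 1260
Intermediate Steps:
O = 219 (O = 219/1 = 219*1 = 219)
((7 + 0)*18)*((O - 135) - 74) = ((7 + 0)*18)*((219 - 135) - 74) = (7*18)*(84 - 74) = 126*10 = 1260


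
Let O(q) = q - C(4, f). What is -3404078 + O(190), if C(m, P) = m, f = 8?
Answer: -3403892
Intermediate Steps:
O(q) = -4 + q (O(q) = q - 1*4 = q - 4 = -4 + q)
-3404078 + O(190) = -3404078 + (-4 + 190) = -3404078 + 186 = -3403892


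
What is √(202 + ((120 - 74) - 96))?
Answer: 2*√38 ≈ 12.329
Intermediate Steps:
√(202 + ((120 - 74) - 96)) = √(202 + (46 - 96)) = √(202 - 50) = √152 = 2*√38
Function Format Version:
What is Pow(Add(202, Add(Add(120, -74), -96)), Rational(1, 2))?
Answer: Mul(2, Pow(38, Rational(1, 2))) ≈ 12.329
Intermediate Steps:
Pow(Add(202, Add(Add(120, -74), -96)), Rational(1, 2)) = Pow(Add(202, Add(46, -96)), Rational(1, 2)) = Pow(Add(202, -50), Rational(1, 2)) = Pow(152, Rational(1, 2)) = Mul(2, Pow(38, Rational(1, 2)))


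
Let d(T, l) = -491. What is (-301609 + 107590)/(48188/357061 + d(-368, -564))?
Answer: 23092206053/58422921 ≈ 395.26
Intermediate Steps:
(-301609 + 107590)/(48188/357061 + d(-368, -564)) = (-301609 + 107590)/(48188/357061 - 491) = -194019/(48188*(1/357061) - 491) = -194019/(48188/357061 - 491) = -194019/(-175268763/357061) = -194019*(-357061/175268763) = 23092206053/58422921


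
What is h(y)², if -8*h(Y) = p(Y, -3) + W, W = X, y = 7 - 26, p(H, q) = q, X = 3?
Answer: 0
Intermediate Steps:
y = -19
W = 3
h(Y) = 0 (h(Y) = -(-3 + 3)/8 = -⅛*0 = 0)
h(y)² = 0² = 0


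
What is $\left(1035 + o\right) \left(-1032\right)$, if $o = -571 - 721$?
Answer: $265224$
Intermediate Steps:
$o = -1292$ ($o = -571 - 721 = -1292$)
$\left(1035 + o\right) \left(-1032\right) = \left(1035 - 1292\right) \left(-1032\right) = \left(-257\right) \left(-1032\right) = 265224$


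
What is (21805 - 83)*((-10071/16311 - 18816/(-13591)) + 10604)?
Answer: 17022043114411306/73894267 ≈ 2.3036e+8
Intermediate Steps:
(21805 - 83)*((-10071/16311 - 18816/(-13591)) + 10604) = 21722*((-10071*1/16311 - 18816*(-1/13591)) + 10604) = 21722*((-3357/5437 + 18816/13591) + 10604) = 21722*(56677605/73894267 + 10604) = 21722*(783631484873/73894267) = 17022043114411306/73894267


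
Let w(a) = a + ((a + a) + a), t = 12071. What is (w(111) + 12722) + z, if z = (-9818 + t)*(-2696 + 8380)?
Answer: 12819218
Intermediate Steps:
z = 12806052 (z = (-9818 + 12071)*(-2696 + 8380) = 2253*5684 = 12806052)
w(a) = 4*a (w(a) = a + (2*a + a) = a + 3*a = 4*a)
(w(111) + 12722) + z = (4*111 + 12722) + 12806052 = (444 + 12722) + 12806052 = 13166 + 12806052 = 12819218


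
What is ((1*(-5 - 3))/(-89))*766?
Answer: 6128/89 ≈ 68.854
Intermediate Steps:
((1*(-5 - 3))/(-89))*766 = ((1*(-8))*(-1/89))*766 = -8*(-1/89)*766 = (8/89)*766 = 6128/89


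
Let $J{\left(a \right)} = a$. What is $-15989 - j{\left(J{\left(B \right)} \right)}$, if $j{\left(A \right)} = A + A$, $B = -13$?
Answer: $-15963$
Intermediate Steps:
$j{\left(A \right)} = 2 A$
$-15989 - j{\left(J{\left(B \right)} \right)} = -15989 - 2 \left(-13\right) = -15989 - -26 = -15989 + 26 = -15963$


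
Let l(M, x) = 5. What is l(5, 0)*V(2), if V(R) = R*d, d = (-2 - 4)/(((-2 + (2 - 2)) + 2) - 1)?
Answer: 60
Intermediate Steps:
d = 6 (d = -6/(((-2 + 0) + 2) - 1) = -6/((-2 + 2) - 1) = -6/(0 - 1) = -6/(-1) = -6*(-1) = 6)
V(R) = 6*R (V(R) = R*6 = 6*R)
l(5, 0)*V(2) = 5*(6*2) = 5*12 = 60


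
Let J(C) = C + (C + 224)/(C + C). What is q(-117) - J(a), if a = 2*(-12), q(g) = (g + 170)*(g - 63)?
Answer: -57071/6 ≈ -9511.8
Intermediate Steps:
q(g) = (-63 + g)*(170 + g) (q(g) = (170 + g)*(-63 + g) = (-63 + g)*(170 + g))
a = -24
J(C) = C + (224 + C)/(2*C) (J(C) = C + (224 + C)/((2*C)) = C + (224 + C)*(1/(2*C)) = C + (224 + C)/(2*C))
q(-117) - J(a) = (-10710 + (-117)² + 107*(-117)) - (½ - 24 + 112/(-24)) = (-10710 + 13689 - 12519) - (½ - 24 + 112*(-1/24)) = -9540 - (½ - 24 - 14/3) = -9540 - 1*(-169/6) = -9540 + 169/6 = -57071/6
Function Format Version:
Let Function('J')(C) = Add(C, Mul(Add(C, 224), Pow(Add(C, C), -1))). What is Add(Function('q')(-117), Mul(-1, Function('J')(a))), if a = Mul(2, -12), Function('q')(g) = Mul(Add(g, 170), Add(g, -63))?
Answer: Rational(-57071, 6) ≈ -9511.8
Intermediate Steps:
Function('q')(g) = Mul(Add(-63, g), Add(170, g)) (Function('q')(g) = Mul(Add(170, g), Add(-63, g)) = Mul(Add(-63, g), Add(170, g)))
a = -24
Function('J')(C) = Add(C, Mul(Rational(1, 2), Pow(C, -1), Add(224, C))) (Function('J')(C) = Add(C, Mul(Add(224, C), Pow(Mul(2, C), -1))) = Add(C, Mul(Add(224, C), Mul(Rational(1, 2), Pow(C, -1)))) = Add(C, Mul(Rational(1, 2), Pow(C, -1), Add(224, C))))
Add(Function('q')(-117), Mul(-1, Function('J')(a))) = Add(Add(-10710, Pow(-117, 2), Mul(107, -117)), Mul(-1, Add(Rational(1, 2), -24, Mul(112, Pow(-24, -1))))) = Add(Add(-10710, 13689, -12519), Mul(-1, Add(Rational(1, 2), -24, Mul(112, Rational(-1, 24))))) = Add(-9540, Mul(-1, Add(Rational(1, 2), -24, Rational(-14, 3)))) = Add(-9540, Mul(-1, Rational(-169, 6))) = Add(-9540, Rational(169, 6)) = Rational(-57071, 6)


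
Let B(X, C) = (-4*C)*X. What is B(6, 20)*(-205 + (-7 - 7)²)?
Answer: 4320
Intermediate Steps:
B(X, C) = -4*C*X
B(6, 20)*(-205 + (-7 - 7)²) = (-4*20*6)*(-205 + (-7 - 7)²) = -480*(-205 + (-14)²) = -480*(-205 + 196) = -480*(-9) = 4320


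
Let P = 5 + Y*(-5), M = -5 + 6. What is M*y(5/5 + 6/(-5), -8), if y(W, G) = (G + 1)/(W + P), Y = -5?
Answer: -35/149 ≈ -0.23490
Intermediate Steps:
M = 1
P = 30 (P = 5 - 5*(-5) = 5 + 25 = 30)
y(W, G) = (1 + G)/(30 + W) (y(W, G) = (G + 1)/(W + 30) = (1 + G)/(30 + W))
M*y(5/5 + 6/(-5), -8) = 1*((1 - 8)/(30 + (5/5 + 6/(-5)))) = 1*(-7/(30 + (5*(⅕) + 6*(-⅕)))) = 1*(-7/(30 + (1 - 6/5))) = 1*(-7/(30 - ⅕)) = 1*(-7/(149/5)) = 1*((5/149)*(-7)) = 1*(-35/149) = -35/149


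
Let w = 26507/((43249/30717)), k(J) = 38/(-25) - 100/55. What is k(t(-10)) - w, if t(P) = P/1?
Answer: -223948970307/11893475 ≈ -18830.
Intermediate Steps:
t(P) = P (t(P) = P*1 = P)
k(J) = -918/275 (k(J) = 38*(-1/25) - 100*1/55 = -38/25 - 20/11 = -918/275)
w = 814215519/43249 (w = 26507/((43249*(1/30717))) = 26507/(43249/30717) = 26507*(30717/43249) = 814215519/43249 ≈ 18826.)
k(t(-10)) - w = -918/275 - 1*814215519/43249 = -918/275 - 814215519/43249 = -223948970307/11893475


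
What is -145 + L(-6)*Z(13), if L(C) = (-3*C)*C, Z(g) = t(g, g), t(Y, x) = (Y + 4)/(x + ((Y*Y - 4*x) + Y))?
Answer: -22571/143 ≈ -157.84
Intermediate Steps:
t(Y, x) = (4 + Y)/(Y + Y² - 3*x) (t(Y, x) = (4 + Y)/(x + ((Y² - 4*x) + Y)) = (4 + Y)/(x + (Y + Y² - 4*x)) = (4 + Y)/(Y + Y² - 3*x))
Z(g) = (4 + g)/(g² - 2*g) (Z(g) = (4 + g)/(g + g² - 3*g) = (4 + g)/(g² - 2*g))
L(C) = -3*C²
-145 + L(-6)*Z(13) = -145 + (-3*(-6)²)*((4 + 13)/(13*(-2 + 13))) = -145 + (-3*36)*((1/13)*17/11) = -145 - 108*17/(13*11) = -145 - 108*17/143 = -145 - 1836/143 = -22571/143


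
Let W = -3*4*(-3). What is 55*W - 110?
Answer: 1870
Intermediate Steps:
W = 36 (W = -12*(-3) = 36)
55*W - 110 = 55*36 - 110 = 1980 - 110 = 1870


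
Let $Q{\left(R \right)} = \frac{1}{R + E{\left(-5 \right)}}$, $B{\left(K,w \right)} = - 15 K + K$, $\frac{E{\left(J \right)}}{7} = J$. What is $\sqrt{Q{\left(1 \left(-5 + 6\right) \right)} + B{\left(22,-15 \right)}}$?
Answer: $\frac{i \sqrt{356082}}{34} \approx 17.551 i$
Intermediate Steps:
$E{\left(J \right)} = 7 J$
$B{\left(K,w \right)} = - 14 K$
$Q{\left(R \right)} = \frac{1}{-35 + R}$ ($Q{\left(R \right)} = \frac{1}{R + 7 \left(-5\right)} = \frac{1}{R - 35} = \frac{1}{-35 + R}$)
$\sqrt{Q{\left(1 \left(-5 + 6\right) \right)} + B{\left(22,-15 \right)}} = \sqrt{\frac{1}{-35 + 1 \left(-5 + 6\right)} - 308} = \sqrt{\frac{1}{-35 + 1 \cdot 1} - 308} = \sqrt{\frac{1}{-35 + 1} - 308} = \sqrt{\frac{1}{-34} - 308} = \sqrt{- \frac{1}{34} - 308} = \sqrt{- \frac{10473}{34}} = \frac{i \sqrt{356082}}{34}$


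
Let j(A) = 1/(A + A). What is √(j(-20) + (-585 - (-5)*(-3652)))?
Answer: I*√7538010/20 ≈ 137.28*I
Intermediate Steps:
j(A) = 1/(2*A)
√(j(-20) + (-585 - (-5)*(-3652))) = √((½)/(-20) + (-585 - (-5)*(-3652))) = √((½)*(-1/20) + (-585 - 1*18260)) = √(-1/40 + (-585 - 18260)) = √(-1/40 - 18845) = √(-753801/40) = I*√7538010/20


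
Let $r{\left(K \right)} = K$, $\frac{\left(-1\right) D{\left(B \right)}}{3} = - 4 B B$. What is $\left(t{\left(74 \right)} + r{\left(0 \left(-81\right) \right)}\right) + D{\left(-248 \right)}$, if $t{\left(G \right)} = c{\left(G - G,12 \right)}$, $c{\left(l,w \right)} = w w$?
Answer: $738192$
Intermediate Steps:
$D{\left(B \right)} = 12 B^{2}$ ($D{\left(B \right)} = - 3 - 4 B B = - 3 \left(- 4 B^{2}\right) = 12 B^{2}$)
$c{\left(l,w \right)} = w^{2}$
$t{\left(G \right)} = 144$ ($t{\left(G \right)} = 12^{2} = 144$)
$\left(t{\left(74 \right)} + r{\left(0 \left(-81\right) \right)}\right) + D{\left(-248 \right)} = \left(144 + 0 \left(-81\right)\right) + 12 \left(-248\right)^{2} = \left(144 + 0\right) + 12 \cdot 61504 = 144 + 738048 = 738192$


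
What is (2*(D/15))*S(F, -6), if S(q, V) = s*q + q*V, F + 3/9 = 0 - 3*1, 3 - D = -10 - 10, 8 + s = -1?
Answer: 460/3 ≈ 153.33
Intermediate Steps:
s = -9 (s = -8 - 1 = -9)
D = 23 (D = 3 - (-10 - 10) = 3 - 1*(-20) = 3 + 20 = 23)
F = -10/3 (F = -⅓ + (0 - 3*1) = -⅓ + (0 - 3) = -⅓ - 3 = -10/3 ≈ -3.3333)
S(q, V) = -9*q + V*q (S(q, V) = -9*q + q*V = -9*q + V*q)
(2*(D/15))*S(F, -6) = (2*(23/15))*(-10*(-9 - 6)/3) = (2*(23*(1/15)))*(-10/3*(-15)) = (2*(23/15))*50 = (46/15)*50 = 460/3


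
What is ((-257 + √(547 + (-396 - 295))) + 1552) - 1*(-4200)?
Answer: 5495 + 12*I ≈ 5495.0 + 12.0*I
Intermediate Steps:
((-257 + √(547 + (-396 - 295))) + 1552) - 1*(-4200) = ((-257 + √(547 - 691)) + 1552) + 4200 = ((-257 + √(-144)) + 1552) + 4200 = ((-257 + 12*I) + 1552) + 4200 = (1295 + 12*I) + 4200 = 5495 + 12*I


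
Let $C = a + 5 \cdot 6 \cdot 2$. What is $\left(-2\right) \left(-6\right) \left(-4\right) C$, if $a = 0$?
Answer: $-2880$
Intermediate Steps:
$C = 60$ ($C = 0 + 5 \cdot 6 \cdot 2 = 0 + 30 \cdot 2 = 0 + 60 = 60$)
$\left(-2\right) \left(-6\right) \left(-4\right) C = \left(-2\right) \left(-6\right) \left(-4\right) 60 = 12 \left(-4\right) 60 = \left(-48\right) 60 = -2880$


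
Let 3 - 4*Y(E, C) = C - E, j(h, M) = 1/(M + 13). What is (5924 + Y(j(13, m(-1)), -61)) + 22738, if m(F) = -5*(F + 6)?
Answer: 1376543/48 ≈ 28678.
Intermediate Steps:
m(F) = -30 - 5*F (m(F) = -5*(6 + F) = -30 - 5*F)
j(h, M) = 1/(13 + M)
Y(E, C) = ¾ - C/4 + E/4 (Y(E, C) = ¾ - (C - E)/4 = ¾ + (-C/4 + E/4) = ¾ - C/4 + E/4)
(5924 + Y(j(13, m(-1)), -61)) + 22738 = (5924 + (¾ - ¼*(-61) + 1/(4*(13 + (-30 - 5*(-1)))))) + 22738 = (5924 + (¾ + 61/4 + 1/(4*(13 + (-30 + 5))))) + 22738 = (5924 + (¾ + 61/4 + 1/(4*(13 - 25)))) + 22738 = (5924 + (¾ + 61/4 + (¼)/(-12))) + 22738 = (5924 + (¾ + 61/4 + (¼)*(-1/12))) + 22738 = (5924 + (¾ + 61/4 - 1/48)) + 22738 = (5924 + 767/48) + 22738 = 285119/48 + 22738 = 1376543/48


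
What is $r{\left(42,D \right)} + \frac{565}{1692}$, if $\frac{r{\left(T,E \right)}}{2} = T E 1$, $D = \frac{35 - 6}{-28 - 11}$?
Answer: $- \frac{1366559}{21996} \approx -62.128$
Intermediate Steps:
$D = - \frac{29}{39}$ ($D = \frac{29}{-39} = 29 \left(- \frac{1}{39}\right) = - \frac{29}{39} \approx -0.74359$)
$r{\left(T,E \right)} = 2 E T$ ($r{\left(T,E \right)} = 2 T E 1 = 2 E T 1 = 2 E T$)
$r{\left(42,D \right)} + \frac{565}{1692} = 2 \left(- \frac{29}{39}\right) 42 + \frac{565}{1692} = - \frac{812}{13} + 565 \cdot \frac{1}{1692} = - \frac{812}{13} + \frac{565}{1692} = - \frac{1366559}{21996}$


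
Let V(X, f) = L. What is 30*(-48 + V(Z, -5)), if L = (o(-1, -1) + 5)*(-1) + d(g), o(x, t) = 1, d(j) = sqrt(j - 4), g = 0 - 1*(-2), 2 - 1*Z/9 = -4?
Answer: -1620 + 30*I*sqrt(2) ≈ -1620.0 + 42.426*I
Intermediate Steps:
Z = 54 (Z = 18 - 9*(-4) = 18 + 36 = 54)
g = 2 (g = 0 + 2 = 2)
d(j) = sqrt(-4 + j)
L = -6 + I*sqrt(2) (L = (1 + 5)*(-1) + sqrt(-4 + 2) = 6*(-1) + sqrt(-2) = -6 + I*sqrt(2) ≈ -6.0 + 1.4142*I)
V(X, f) = -6 + I*sqrt(2)
30*(-48 + V(Z, -5)) = 30*(-48 + (-6 + I*sqrt(2))) = 30*(-54 + I*sqrt(2)) = -1620 + 30*I*sqrt(2)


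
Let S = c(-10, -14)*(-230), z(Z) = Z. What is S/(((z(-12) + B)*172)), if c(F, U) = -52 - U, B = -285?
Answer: -2185/12771 ≈ -0.17109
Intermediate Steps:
S = 8740 (S = (-52 - 1*(-14))*(-230) = (-52 + 14)*(-230) = -38*(-230) = 8740)
S/(((z(-12) + B)*172)) = 8740/(((-12 - 285)*172)) = 8740/((-297*172)) = 8740/(-51084) = 8740*(-1/51084) = -2185/12771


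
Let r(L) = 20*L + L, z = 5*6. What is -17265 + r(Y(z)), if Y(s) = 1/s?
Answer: -172643/10 ≈ -17264.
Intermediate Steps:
z = 30
r(L) = 21*L
-17265 + r(Y(z)) = -17265 + 21/30 = -17265 + 21*(1/30) = -17265 + 7/10 = -172643/10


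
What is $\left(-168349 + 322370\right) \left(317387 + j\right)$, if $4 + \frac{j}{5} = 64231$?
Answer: $98345796962$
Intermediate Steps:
$j = 321135$ ($j = -20 + 5 \cdot 64231 = -20 + 321155 = 321135$)
$\left(-168349 + 322370\right) \left(317387 + j\right) = \left(-168349 + 322370\right) \left(317387 + 321135\right) = 154021 \cdot 638522 = 98345796962$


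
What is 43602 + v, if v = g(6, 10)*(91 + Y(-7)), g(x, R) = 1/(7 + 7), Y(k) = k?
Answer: 43608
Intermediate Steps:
g(x, R) = 1/14
v = 6 (v = (91 - 7)/14 = (1/14)*84 = 6)
43602 + v = 43602 + 6 = 43608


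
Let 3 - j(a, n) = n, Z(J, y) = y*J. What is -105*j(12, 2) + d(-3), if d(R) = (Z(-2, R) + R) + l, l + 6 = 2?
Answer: -106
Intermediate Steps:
l = -4 (l = -6 + 2 = -4)
Z(J, y) = J*y
j(a, n) = 3 - n
d(R) = -4 - R (d(R) = (-2*R + R) - 4 = -R - 4 = -4 - R)
-105*j(12, 2) + d(-3) = -105*(3 - 1*2) + (-4 - 1*(-3)) = -105*(3 - 2) + (-4 + 3) = -105*1 - 1 = -105 - 1 = -106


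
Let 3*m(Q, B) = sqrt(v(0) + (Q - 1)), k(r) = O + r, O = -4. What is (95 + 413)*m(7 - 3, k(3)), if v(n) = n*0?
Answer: 508*sqrt(3)/3 ≈ 293.29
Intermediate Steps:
v(n) = 0
k(r) = -4 + r
m(Q, B) = sqrt(-1 + Q)/3 (m(Q, B) = sqrt(0 + (Q - 1))/3 = sqrt(0 + (-1 + Q))/3 = sqrt(-1 + Q)/3)
(95 + 413)*m(7 - 3, k(3)) = (95 + 413)*(sqrt(-1 + (7 - 3))/3) = 508*(sqrt(-1 + 4)/3) = 508*(sqrt(3)/3) = 508*sqrt(3)/3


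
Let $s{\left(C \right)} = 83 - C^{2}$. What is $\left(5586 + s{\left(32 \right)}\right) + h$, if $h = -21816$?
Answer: $-17171$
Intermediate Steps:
$\left(5586 + s{\left(32 \right)}\right) + h = \left(5586 + \left(83 - 32^{2}\right)\right) - 21816 = \left(5586 + \left(83 - 1024\right)\right) - 21816 = \left(5586 - 941\right) - 21816 = 4645 - 21816 = -17171$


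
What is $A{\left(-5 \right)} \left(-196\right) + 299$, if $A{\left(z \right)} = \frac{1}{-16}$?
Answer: $\frac{1245}{4} \approx 311.25$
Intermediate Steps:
$A{\left(z \right)} = - \frac{1}{16}$
$A{\left(-5 \right)} \left(-196\right) + 299 = \left(- \frac{1}{16}\right) \left(-196\right) + 299 = \frac{49}{4} + 299 = \frac{1245}{4}$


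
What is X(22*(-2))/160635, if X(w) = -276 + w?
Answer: -64/32127 ≈ -0.0019921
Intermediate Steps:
X(22*(-2))/160635 = (-276 + 22*(-2))/160635 = (-276 - 44)*(1/160635) = -320*1/160635 = -64/32127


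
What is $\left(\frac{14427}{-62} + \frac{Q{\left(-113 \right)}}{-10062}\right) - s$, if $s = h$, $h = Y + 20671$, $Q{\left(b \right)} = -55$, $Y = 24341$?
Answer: $- \frac{7056406798}{155961} \approx -45245.0$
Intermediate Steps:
$h = 45012$ ($h = 24341 + 20671 = 45012$)
$s = 45012$
$\left(\frac{14427}{-62} + \frac{Q{\left(-113 \right)}}{-10062}\right) - s = \left(\frac{14427}{-62} - \frac{55}{-10062}\right) - 45012 = \left(14427 \left(- \frac{1}{62}\right) - - \frac{55}{10062}\right) - 45012 = \left(- \frac{14427}{62} + \frac{55}{10062}\right) - 45012 = - \frac{36290266}{155961} - 45012 = - \frac{7056406798}{155961}$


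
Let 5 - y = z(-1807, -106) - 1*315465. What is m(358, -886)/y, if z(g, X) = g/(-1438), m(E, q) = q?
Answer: -1274068/453644053 ≈ -0.0028085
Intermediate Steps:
z(g, X) = -g/1438 (z(g, X) = g*(-1/1438) = -g/1438)
y = 453644053/1438 (y = 5 - (-1/1438*(-1807) - 1*315465) = 5 - (1807/1438 - 315465) = 5 - 1*(-453636863/1438) = 5 + 453636863/1438 = 453644053/1438 ≈ 3.1547e+5)
m(358, -886)/y = -886/453644053/1438 = -886*1438/453644053 = -1274068/453644053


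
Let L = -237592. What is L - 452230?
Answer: -689822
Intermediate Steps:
L - 452230 = -237592 - 452230 = -689822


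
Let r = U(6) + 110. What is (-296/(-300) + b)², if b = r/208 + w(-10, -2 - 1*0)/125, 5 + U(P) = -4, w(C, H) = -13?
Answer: 11389798729/6084000000 ≈ 1.8721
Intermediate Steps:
U(P) = -9 (U(P) = -5 - 4 = -9)
r = 101 (r = -9 + 110 = 101)
b = 9921/26000 (b = 101/208 - 13/125 = 9921/26000 ≈ 0.38158)
(-296/(-300) + b)² = (-296/(-300) + 9921/26000)² = (-296*(-1/300) + 9921/26000)² = (74/75 + 9921/26000)² = (106723/78000)² = 11389798729/6084000000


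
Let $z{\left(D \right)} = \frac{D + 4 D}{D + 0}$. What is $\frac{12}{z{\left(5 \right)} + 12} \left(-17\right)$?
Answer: $-12$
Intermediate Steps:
$z{\left(D \right)} = 5$ ($z{\left(D \right)} = \frac{5 D}{D} = 5$)
$\frac{12}{z{\left(5 \right)} + 12} \left(-17\right) = \frac{12}{5 + 12} \left(-17\right) = \frac{12}{17} \left(-17\right) = -12$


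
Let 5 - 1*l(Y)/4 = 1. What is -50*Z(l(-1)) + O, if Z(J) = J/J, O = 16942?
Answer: 16892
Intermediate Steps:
l(Y) = 16 (l(Y) = 20 - 4*1 = 20 - 4 = 16)
Z(J) = 1
-50*Z(l(-1)) + O = -50*1 + 16942 = -50 + 16942 = 16892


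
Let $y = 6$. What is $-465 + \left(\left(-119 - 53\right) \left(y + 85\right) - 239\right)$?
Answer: $-16356$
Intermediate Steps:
$-465 + \left(\left(-119 - 53\right) \left(y + 85\right) - 239\right) = -465 + \left(\left(-119 - 53\right) \left(6 + 85\right) - 239\right) = -465 - 15891 = -16356$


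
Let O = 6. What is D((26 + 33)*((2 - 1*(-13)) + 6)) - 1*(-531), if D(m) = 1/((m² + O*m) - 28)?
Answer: 819081838/1542527 ≈ 531.00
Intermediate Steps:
D(m) = 1/(-28 + m² + 6*m) (D(m) = 1/((m² + 6*m) - 28) = 1/(-28 + m² + 6*m))
D((26 + 33)*((2 - 1*(-13)) + 6)) - 1*(-531) = 1/(-28 + ((26 + 33)*((2 - 1*(-13)) + 6))² + 6*((26 + 33)*((2 - 1*(-13)) + 6))) - 1*(-531) = 1/(-28 + (59*((2 + 13) + 6))² + 6*(59*((2 + 13) + 6))) + 531 = 1/(-28 + (59*(15 + 6))² + 6*(59*(15 + 6))) + 531 = 1/(-28 + (59*21)² + 6*(59*21)) + 531 = 1/(-28 + 1239² + 6*1239) + 531 = 1/(-28 + 1535121 + 7434) + 531 = 1/1542527 + 531 = 819081838/1542527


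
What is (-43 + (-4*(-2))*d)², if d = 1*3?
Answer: 361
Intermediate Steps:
d = 3
(-43 + (-4*(-2))*d)² = (-43 - 4*(-2)*3)² = (-43 + 8*3)² = (-43 + 24)² = (-19)² = 361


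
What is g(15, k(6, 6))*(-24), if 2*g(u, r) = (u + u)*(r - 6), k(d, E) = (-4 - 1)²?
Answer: -6840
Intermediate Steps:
k(d, E) = 25 (k(d, E) = (-5)² = 25)
g(u, r) = u*(-6 + r) (g(u, r) = ((u + u)*(r - 6))/2 = ((2*u)*(-6 + r))/2 = (2*u*(-6 + r))/2 = u*(-6 + r))
g(15, k(6, 6))*(-24) = (15*(-6 + 25))*(-24) = (15*19)*(-24) = 285*(-24) = -6840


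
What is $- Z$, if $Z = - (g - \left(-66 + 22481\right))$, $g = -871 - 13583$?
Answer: $-36869$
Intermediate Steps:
$g = -14454$
$Z = 36869$ ($Z = - (-14454 - \left(-66 + 22481\right)) = - (-14454 - 22415) = \left(-1\right) \left(-36869\right) = 36869$)
$- Z = \left(-1\right) 36869 = -36869$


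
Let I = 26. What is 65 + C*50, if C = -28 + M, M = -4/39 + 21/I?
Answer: -50690/39 ≈ -1299.7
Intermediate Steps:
M = 55/78 (M = -4/39 + 21/26 = 55/78 ≈ 0.70513)
C = -2129/78 (C = -28 + 55/78 = -2129/78 ≈ -27.295)
65 + C*50 = 65 - 2129/78*50 = 65 - 53225/39 = -50690/39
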